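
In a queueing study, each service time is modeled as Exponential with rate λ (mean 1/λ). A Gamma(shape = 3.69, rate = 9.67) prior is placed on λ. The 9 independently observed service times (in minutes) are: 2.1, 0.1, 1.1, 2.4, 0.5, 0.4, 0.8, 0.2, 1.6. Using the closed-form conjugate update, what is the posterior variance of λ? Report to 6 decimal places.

0.035638

With a Gamma(shape α, rate β) prior on the exponential rate λ, the posterior after n observations with total T = Σxᵢ is Gamma(α+n, β+T).
Sum of observations T = 9.2 minutes; n = 9.
Posterior: Gamma(3.69+9, 9.67+9.2) = Gamma(12.69, 18.87).
Var = α/β² = 0.035638.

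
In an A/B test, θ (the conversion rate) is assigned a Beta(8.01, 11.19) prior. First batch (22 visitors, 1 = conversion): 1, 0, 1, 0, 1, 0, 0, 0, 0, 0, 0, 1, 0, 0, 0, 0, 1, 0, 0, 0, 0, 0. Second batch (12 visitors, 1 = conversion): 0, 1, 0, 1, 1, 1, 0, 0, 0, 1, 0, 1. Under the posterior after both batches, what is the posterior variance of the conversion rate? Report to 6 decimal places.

The Beta prior is conjugate to a Binomial/Bernoulli likelihood; the update adds successes to α and failures to β.
After batch 1: Beta(8.01+5, 11.19+17) = Beta(13.01, 28.19).
After batch 2: Beta(13.01+6, 28.19+6) = Beta(19.01, 34.19).
Var = αβ/((α+β)²(α+β+1)) = 19.01·34.19/(53.20²·54.20) = 0.004237.

0.004237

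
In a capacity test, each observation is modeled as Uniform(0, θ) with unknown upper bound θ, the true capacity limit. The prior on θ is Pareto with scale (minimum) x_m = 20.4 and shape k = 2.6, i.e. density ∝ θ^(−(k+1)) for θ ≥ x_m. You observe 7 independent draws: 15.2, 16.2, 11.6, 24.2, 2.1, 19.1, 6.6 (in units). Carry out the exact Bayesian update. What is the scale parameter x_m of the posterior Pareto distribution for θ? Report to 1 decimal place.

24.2

A Pareto(scale x_m, shape k) prior on the upper bound θ of Uniform(0, θ) is conjugate: posterior is Pareto(max(x_m, max xᵢ), k + n).
Sample maximum = 24.2; prior scale x_m = 20.4 → posterior scale = max = 24.2.
Posterior shape = 2.6 + 7 = 9.6.
Posterior scale x_m = 24.2.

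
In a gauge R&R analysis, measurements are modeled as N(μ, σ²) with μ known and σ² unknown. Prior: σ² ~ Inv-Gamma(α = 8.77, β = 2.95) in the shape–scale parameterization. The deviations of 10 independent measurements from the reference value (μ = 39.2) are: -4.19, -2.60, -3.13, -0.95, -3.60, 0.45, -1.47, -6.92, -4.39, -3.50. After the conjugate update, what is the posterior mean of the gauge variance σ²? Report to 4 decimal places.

5.3112

With known mean μ and an Inverse-Gamma(α, β) prior on σ², the Normal likelihood is conjugate: posterior is Inv-Gamma(α + n/2, β + Σ(xᵢ−μ)²/2).
Σ(xᵢ−μ)² = (-4.19)² + (-2.60)² + (-3.13)² + (-0.95)² + (-3.60)² + (0.45)² + (-1.47)² + (-6.92)² + (-4.39)² + (-3.50)² = 129.7474.
Posterior: Inv-Gamma(8.77 + 10/2, 2.95 + 129.7474/2) = Inv-Gamma(13.77, 67.82370).
E[σ²|data] = β/(α−1) = 67.82370/12.77 = 5.3112.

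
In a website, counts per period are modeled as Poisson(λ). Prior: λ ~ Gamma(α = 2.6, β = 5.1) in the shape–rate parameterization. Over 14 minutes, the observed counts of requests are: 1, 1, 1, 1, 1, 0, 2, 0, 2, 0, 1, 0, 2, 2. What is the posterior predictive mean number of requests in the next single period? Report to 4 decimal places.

With a Gamma(shape α, rate β) prior, the Poisson likelihood is conjugate: the posterior is Gamma(α + ΣXᵢ, β + n).
Sum of counts S = 14 over n = 14 minutes.
Posterior: Gamma(α+S, β+n) = Gamma(2.6+14, 5.1+14) = Gamma(16.6, 19.1).
The predictive distribution for one future period is NegBinom with mean α/β = 0.8691.

0.8691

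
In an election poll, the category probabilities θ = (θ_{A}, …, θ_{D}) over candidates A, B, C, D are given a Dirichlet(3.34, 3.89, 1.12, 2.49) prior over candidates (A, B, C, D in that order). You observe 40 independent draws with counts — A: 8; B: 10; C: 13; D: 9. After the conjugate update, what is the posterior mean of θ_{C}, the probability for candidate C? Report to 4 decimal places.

The Dirichlet prior is conjugate to the Multinomial likelihood: each posterior αⱼ = prior αⱼ + observed count nⱼ.
Posterior concentration: (11.34, 13.89, 14.12, 11.49), total = 50.84.
E[θ_{C}|data] = α_{C}/Σα = 14.12/50.84 = 0.2777.

0.2777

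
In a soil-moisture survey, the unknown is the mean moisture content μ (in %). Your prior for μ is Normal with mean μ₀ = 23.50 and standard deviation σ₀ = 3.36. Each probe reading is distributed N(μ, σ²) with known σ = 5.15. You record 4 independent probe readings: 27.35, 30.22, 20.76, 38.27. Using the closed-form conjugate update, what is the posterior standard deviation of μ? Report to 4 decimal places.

For Normal data with known variance σ², a Normal(μ₀, σ₀²) prior on μ is conjugate. Posterior precision = 1/σ₀² + n/σ²; posterior mean is the precision-weighted average of μ₀ and x̄.
σ₀² = 3.36² = 11.2896, σ² = 5.15² = 26.5225; σ² + n·σ₀² = 26.5225 + 4·11.2896 = 71.6809.
Posterior precision = 1/σ₀² + n/σ² = 1/11.2896 + 4/26.5225 = (σ² + n·σ₀²)/(σ₀²σ²) = 71.6809/(11.2896·26.5225); posterior variance σₙ² = σ₀²σ²/(σ² + n·σ₀²) = 11.2896·26.5225/71.6809 = 4.177241.
Posterior SD = √σₙ² = √(11.2896·26.5225/71.6809) = 2.0438.

2.0438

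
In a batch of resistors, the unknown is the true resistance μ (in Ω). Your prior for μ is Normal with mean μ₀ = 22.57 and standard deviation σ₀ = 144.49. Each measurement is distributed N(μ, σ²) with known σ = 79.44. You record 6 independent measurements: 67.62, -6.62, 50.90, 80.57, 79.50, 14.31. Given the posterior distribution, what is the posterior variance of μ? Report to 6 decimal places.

For Normal data with known variance σ², a Normal(μ₀, σ₀²) prior on μ is conjugate. Posterior precision = 1/σ₀² + n/σ²; posterior mean is the precision-weighted average of μ₀ and x̄.
σ₀² = 144.49² = 20877.3601, σ² = 79.44² = 6310.7136; σ² + n·σ₀² = 6310.7136 + 6·20877.3601 = 131574.8742.
Posterior precision = 1/σ₀² + n/σ² = 1/20877.3601 + 6/6310.7136 = (σ² + n·σ₀²)/(σ₀²σ²) = 131574.8742/(20877.3601·6310.7136); posterior variance σₙ² = σ₀²σ²/(σ² + n·σ₀²) = 20877.3601·6310.7136/131574.8742 = 1001.338904.

1001.338904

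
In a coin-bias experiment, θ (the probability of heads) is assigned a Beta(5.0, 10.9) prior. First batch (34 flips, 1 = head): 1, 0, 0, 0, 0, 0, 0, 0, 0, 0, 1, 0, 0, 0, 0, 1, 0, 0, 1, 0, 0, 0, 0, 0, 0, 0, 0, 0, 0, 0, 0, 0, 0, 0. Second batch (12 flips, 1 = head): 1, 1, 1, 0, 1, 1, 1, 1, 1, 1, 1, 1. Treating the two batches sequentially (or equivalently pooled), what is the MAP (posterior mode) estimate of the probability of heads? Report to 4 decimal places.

The Beta prior is conjugate to a Binomial/Bernoulli likelihood; the update adds successes to α and failures to β.
After batch 1: Beta(5.0+4, 10.9+30) = Beta(9.0, 40.9).
After batch 2: Beta(9.0+11, 40.9+1) = Beta(20.0, 41.9).
Mode of Beta(a,b) for a,b>1 is (a−1)/(a+b−2) = 19.0/59.9 = 0.3172.

0.3172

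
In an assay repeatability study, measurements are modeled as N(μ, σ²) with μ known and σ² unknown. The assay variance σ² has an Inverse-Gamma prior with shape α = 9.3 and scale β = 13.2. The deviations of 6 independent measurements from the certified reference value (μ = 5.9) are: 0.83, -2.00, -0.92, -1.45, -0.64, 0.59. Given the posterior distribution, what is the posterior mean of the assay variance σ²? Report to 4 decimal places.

With known mean μ and an Inverse-Gamma(α, β) prior on σ², the Normal likelihood is conjugate: posterior is Inv-Gamma(α + n/2, β + Σ(xᵢ−μ)²/2).
Σ(xᵢ−μ)² = (0.83)² + (-2.00)² + (-0.92)² + (-1.45)² + (-0.64)² + (0.59)² = 8.3955.
Posterior: Inv-Gamma(9.3 + 6/2, 13.2 + 8.3955/2) = Inv-Gamma(12.30, 17.39775).
E[σ²|data] = β/(α−1) = 17.39775/11.30 = 1.5396.

1.5396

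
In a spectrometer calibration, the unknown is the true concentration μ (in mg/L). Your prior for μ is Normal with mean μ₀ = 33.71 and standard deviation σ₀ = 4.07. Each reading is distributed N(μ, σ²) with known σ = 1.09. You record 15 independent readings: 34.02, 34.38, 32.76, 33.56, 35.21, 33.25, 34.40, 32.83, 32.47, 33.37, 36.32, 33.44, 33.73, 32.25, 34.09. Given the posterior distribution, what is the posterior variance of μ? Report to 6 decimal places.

0.078830

For Normal data with known variance σ², a Normal(μ₀, σ₀²) prior on μ is conjugate. Posterior precision = 1/σ₀² + n/σ²; posterior mean is the precision-weighted average of μ₀ and x̄.
σ₀² = 4.07² = 16.5649, σ² = 1.09² = 1.1881; σ² + n·σ₀² = 1.1881 + 15·16.5649 = 249.6616.
Posterior precision = 1/σ₀² + n/σ² = 1/16.5649 + 15/1.1881 = (σ² + n·σ₀²)/(σ₀²σ²) = 249.6616/(16.5649·1.1881); posterior variance σₙ² = σ₀²σ²/(σ² + n·σ₀²) = 16.5649·1.1881/249.6616 = 0.078830.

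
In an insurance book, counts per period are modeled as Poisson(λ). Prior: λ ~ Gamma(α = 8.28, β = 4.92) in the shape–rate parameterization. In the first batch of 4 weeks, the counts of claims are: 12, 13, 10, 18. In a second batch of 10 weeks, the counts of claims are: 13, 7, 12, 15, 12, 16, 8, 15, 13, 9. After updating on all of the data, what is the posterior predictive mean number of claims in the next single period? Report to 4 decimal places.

9.5814

With a Gamma(shape α, rate β) prior, the Poisson likelihood is conjugate: the posterior is Gamma(α + ΣXᵢ, β + n).
Batch 1: sum of counts S = 53 over n = 4 weeks.
After batch 1: Gamma(α+S, β+n) = Gamma(8.28+53, 4.92+4) = Gamma(61.28, 8.92).
Batch 2: sum of counts S = 120 over n = 10 weeks.
After batch 2: Gamma(α+S, β+n) = Gamma(61.28+120, 8.92+10) = Gamma(181.28, 18.92).
The predictive distribution for one future period is NegBinom with mean α/β = 9.5814.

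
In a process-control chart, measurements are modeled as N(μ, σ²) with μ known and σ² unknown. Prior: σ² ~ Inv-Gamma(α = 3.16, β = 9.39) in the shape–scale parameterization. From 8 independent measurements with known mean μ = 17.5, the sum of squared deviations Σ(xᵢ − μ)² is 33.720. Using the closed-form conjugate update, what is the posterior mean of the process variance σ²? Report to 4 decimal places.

4.2614

With known mean μ and an Inverse-Gamma(α, β) prior on σ², the Normal likelihood is conjugate: posterior is Inv-Gamma(α + n/2, β + Σ(xᵢ−μ)²/2).
Posterior: Inv-Gamma(3.16 + 8/2, 9.39 + 33.720/2) = Inv-Gamma(7.16, 26.2500).
E[σ²|data] = β/(α−1) = 26.2500/6.16 = 4.2614.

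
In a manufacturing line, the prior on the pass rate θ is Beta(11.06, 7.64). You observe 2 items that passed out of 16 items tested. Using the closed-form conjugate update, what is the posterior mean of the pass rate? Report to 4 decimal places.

0.3764

The Beta prior is conjugate to a Binomial/Bernoulli likelihood; the update adds successes to α and failures to β.
Posterior: Beta(α+k, β+n−k) = Beta(11.06+2, 7.64+14) = Beta(13.06, 21.64).
Posterior mean = α/(α+β) = 13.06/34.70 = 0.3764.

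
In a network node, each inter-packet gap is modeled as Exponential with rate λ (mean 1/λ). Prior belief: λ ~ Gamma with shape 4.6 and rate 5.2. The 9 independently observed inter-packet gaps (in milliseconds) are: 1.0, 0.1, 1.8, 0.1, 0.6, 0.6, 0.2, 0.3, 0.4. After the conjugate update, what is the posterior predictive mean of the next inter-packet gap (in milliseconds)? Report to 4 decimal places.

0.8175

With a Gamma(shape α, rate β) prior on the exponential rate λ, the posterior after n observations with total T = Σxᵢ is Gamma(α+n, β+T).
Sum of observations T = 5.1 milliseconds; n = 9.
Posterior: Gamma(4.6+9, 5.2+5.1) = Gamma(13.6, 10.3).
The predictive distribution for the next observation is Lomax; its mean is β/(α−1) = 10.3/12.6 = 0.8175.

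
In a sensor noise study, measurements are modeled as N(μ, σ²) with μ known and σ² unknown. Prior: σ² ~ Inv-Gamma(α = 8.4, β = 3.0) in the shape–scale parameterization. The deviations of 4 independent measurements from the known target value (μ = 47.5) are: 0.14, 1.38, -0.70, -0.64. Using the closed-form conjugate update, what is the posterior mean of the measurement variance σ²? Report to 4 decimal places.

0.4693

With known mean μ and an Inverse-Gamma(α, β) prior on σ², the Normal likelihood is conjugate: posterior is Inv-Gamma(α + n/2, β + Σ(xᵢ−μ)²/2).
Σ(xᵢ−μ)² = (0.14)² + (1.38)² + (-0.70)² + (-0.64)² = 2.8236.
Posterior: Inv-Gamma(8.4 + 4/2, 3.0 + 2.8236/2) = Inv-Gamma(10.40, 4.41180).
E[σ²|data] = β/(α−1) = 4.41180/9.40 = 0.4693.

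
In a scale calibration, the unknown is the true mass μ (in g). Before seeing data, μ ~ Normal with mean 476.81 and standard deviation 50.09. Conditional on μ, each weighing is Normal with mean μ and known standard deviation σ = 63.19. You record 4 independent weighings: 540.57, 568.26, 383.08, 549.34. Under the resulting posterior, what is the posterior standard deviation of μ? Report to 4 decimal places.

26.7230

For Normal data with known variance σ², a Normal(μ₀, σ₀²) prior on μ is conjugate. Posterior precision = 1/σ₀² + n/σ²; posterior mean is the precision-weighted average of μ₀ and x̄.
σ₀² = 50.09² = 2509.0081, σ² = 63.19² = 3992.9761; σ² + n·σ₀² = 3992.9761 + 4·2509.0081 = 14029.0085.
Posterior precision = 1/σ₀² + n/σ² = 1/2509.0081 + 4/3992.9761 = (σ² + n·σ₀²)/(σ₀²σ²) = 14029.0085/(2509.0081·3992.9761); posterior variance σₙ² = σ₀²σ²/(σ² + n·σ₀²) = 2509.0081·3992.9761/14029.0085 = 714.120986.
Posterior SD = √σₙ² = √(2509.0081·3992.9761/14029.0085) = 26.7230.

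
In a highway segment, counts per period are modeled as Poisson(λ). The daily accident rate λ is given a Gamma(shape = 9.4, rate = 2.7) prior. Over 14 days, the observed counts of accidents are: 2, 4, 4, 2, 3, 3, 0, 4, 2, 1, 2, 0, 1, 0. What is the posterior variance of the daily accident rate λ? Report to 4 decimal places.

With a Gamma(shape α, rate β) prior, the Poisson likelihood is conjugate: the posterior is Gamma(α + ΣXᵢ, β + n).
Sum of counts S = 28 over n = 14 days.
Posterior: Gamma(α+S, β+n) = Gamma(9.4+28, 2.7+14) = Gamma(37.4, 16.7).
Var = α/β² = 37.4/16.7² = 0.1341.

0.1341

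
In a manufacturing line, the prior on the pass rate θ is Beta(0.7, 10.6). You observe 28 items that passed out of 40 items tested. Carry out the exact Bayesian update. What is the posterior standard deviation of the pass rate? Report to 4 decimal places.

The Beta prior is conjugate to a Binomial/Bernoulli likelihood; the update adds successes to α and failures to β.
Posterior: Beta(α+k, β+n−k) = Beta(0.7+28, 10.6+12) = Beta(28.7, 22.6).
Var = αβ/((α+β)²(α+β+1)) = 28.7·22.6/(51.3²·52.3) = 0.00471253; SD = √0.00471253 = 0.0686.

0.0686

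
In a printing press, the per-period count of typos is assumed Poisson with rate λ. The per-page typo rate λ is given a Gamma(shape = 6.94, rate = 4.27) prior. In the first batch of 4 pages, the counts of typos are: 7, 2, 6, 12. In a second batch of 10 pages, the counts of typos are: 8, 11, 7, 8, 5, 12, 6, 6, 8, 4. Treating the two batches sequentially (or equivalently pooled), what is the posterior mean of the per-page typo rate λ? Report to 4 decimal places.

5.9628

With a Gamma(shape α, rate β) prior, the Poisson likelihood is conjugate: the posterior is Gamma(α + ΣXᵢ, β + n).
Batch 1: sum of counts S = 27 over n = 4 pages.
After batch 1: Gamma(α+S, β+n) = Gamma(6.94+27, 4.27+4) = Gamma(33.94, 8.27).
Batch 2: sum of counts S = 75 over n = 10 pages.
After batch 2: Gamma(α+S, β+n) = Gamma(33.94+75, 8.27+10) = Gamma(108.94, 18.27).
Posterior mean = α/β = 108.94/18.27 = 5.9628.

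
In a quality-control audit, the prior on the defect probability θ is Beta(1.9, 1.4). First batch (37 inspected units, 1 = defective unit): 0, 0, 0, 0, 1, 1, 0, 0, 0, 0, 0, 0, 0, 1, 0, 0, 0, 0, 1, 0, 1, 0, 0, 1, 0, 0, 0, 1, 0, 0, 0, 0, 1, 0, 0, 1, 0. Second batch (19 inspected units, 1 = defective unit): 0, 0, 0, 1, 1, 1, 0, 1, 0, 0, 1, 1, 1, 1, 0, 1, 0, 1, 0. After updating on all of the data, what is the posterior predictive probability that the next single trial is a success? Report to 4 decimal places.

The Beta prior is conjugate to a Binomial/Bernoulli likelihood; the update adds successes to α and failures to β.
After batch 1: Beta(1.9+9, 1.4+28) = Beta(10.9, 29.4).
After batch 2: Beta(10.9+10, 29.4+9) = Beta(20.9, 38.4).
For a single future Bernoulli trial, P(success | data) = α/(α+β) = 0.3524.

0.3524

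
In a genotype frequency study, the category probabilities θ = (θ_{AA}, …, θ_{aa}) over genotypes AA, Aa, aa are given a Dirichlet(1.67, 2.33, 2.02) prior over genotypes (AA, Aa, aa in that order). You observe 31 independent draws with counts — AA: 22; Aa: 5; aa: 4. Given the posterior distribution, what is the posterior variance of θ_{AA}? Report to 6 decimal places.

0.006064

The Dirichlet prior is conjugate to the Multinomial likelihood: each posterior αⱼ = prior αⱼ + observed count nⱼ.
Posterior concentration: (23.67, 7.33, 6.02), total = 37.02.
Var[θ_j] = α_j(Σα−α_j)/((Σα)²(Σα+1)) = 23.67·13.35/(37.02²·38.02) = 0.006064.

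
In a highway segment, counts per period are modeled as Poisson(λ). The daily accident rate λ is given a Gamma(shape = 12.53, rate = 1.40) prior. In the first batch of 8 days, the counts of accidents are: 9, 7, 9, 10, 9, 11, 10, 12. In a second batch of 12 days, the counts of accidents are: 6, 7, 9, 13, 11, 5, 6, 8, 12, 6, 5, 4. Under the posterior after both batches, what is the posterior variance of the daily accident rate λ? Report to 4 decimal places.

With a Gamma(shape α, rate β) prior, the Poisson likelihood is conjugate: the posterior is Gamma(α + ΣXᵢ, β + n).
Batch 1: sum of counts S = 77 over n = 8 days.
After batch 1: Gamma(α+S, β+n) = Gamma(12.53+77, 1.40+8) = Gamma(89.53, 9.40).
Batch 2: sum of counts S = 92 over n = 12 days.
After batch 2: Gamma(α+S, β+n) = Gamma(89.53+92, 9.40+12) = Gamma(181.53, 21.40).
Var = α/β² = 181.53/21.40² = 0.3964.

0.3964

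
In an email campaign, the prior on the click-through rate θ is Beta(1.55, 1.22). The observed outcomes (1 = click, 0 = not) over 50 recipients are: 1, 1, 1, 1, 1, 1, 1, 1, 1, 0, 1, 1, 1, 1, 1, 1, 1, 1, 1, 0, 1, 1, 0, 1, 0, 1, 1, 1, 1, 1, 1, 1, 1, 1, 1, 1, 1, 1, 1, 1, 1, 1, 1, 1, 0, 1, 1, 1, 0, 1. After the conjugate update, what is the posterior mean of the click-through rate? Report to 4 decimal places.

0.8632

The Beta prior is conjugate to a Binomial/Bernoulli likelihood; the update adds successes to α and failures to β.
Posterior: Beta(α+k, β+n−k) = Beta(1.55+44, 1.22+6) = Beta(45.55, 7.22).
Posterior mean = α/(α+β) = 45.55/52.77 = 0.8632.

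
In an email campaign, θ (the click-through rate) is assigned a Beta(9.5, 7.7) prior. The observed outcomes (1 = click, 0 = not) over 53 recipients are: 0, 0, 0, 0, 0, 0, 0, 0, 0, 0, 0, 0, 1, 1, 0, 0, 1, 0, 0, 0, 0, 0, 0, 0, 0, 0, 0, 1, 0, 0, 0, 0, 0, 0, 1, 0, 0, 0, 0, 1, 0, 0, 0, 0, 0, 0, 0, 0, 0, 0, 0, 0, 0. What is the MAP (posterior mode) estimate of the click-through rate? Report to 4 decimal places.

0.2126

The Beta prior is conjugate to a Binomial/Bernoulli likelihood; the update adds successes to α and failures to β.
Posterior: Beta(α+k, β+n−k) = Beta(9.5+6, 7.7+47) = Beta(15.5, 54.7).
Mode of Beta(a,b) for a,b>1 is (a−1)/(a+b−2) = 14.5/68.2 = 0.2126.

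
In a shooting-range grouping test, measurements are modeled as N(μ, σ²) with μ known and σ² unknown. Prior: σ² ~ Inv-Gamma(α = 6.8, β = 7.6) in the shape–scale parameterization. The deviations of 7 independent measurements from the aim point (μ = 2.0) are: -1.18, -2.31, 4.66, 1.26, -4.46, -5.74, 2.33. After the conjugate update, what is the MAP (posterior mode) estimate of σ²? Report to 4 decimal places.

With known mean μ and an Inverse-Gamma(α, β) prior on σ², the Normal likelihood is conjugate: posterior is Inv-Gamma(α + n/2, β + Σ(xᵢ−μ)²/2).
Σ(xᵢ−μ)² = (-1.18)² + (-2.31)² + (4.66)² + (1.26)² + (-4.46)² + (-5.74)² + (2.33)² = 88.2998.
Posterior: Inv-Gamma(6.8 + 7/2, 7.6 + 88.2998/2) = Inv-Gamma(10.30, 51.74990).
Mode = β/(α+1) = 51.74990/11.30 = 4.5796.

4.5796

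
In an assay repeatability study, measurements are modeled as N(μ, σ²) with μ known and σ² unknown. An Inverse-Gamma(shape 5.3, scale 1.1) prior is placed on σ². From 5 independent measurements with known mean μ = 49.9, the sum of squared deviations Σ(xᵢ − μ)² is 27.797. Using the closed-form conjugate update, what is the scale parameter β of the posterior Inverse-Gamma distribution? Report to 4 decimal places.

With known mean μ and an Inverse-Gamma(α, β) prior on σ², the Normal likelihood is conjugate: posterior is Inv-Gamma(α + n/2, β + Σ(xᵢ−μ)²/2).
Posterior: Inv-Gamma(5.3 + 5/2, 1.1 + 27.797/2) = Inv-Gamma(7.80, 14.9985).
Posterior β = 14.9985.

14.9985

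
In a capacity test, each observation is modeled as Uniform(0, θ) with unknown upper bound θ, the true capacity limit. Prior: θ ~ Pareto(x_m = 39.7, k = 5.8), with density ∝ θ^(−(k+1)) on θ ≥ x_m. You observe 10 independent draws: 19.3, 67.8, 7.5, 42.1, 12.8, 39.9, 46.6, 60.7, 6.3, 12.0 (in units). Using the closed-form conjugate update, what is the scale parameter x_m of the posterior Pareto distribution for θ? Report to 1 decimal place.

67.8

A Pareto(scale x_m, shape k) prior on the upper bound θ of Uniform(0, θ) is conjugate: posterior is Pareto(max(x_m, max xᵢ), k + n).
Sample maximum = 67.8; prior scale x_m = 39.7 → posterior scale = max = 67.8.
Posterior shape = 5.8 + 10 = 15.8.
Posterior scale x_m = 67.8.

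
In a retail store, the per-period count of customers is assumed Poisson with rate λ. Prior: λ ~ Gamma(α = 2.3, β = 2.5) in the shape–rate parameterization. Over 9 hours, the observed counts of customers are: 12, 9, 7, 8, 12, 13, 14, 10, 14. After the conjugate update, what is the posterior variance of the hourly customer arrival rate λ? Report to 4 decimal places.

0.7660

With a Gamma(shape α, rate β) prior, the Poisson likelihood is conjugate: the posterior is Gamma(α + ΣXᵢ, β + n).
Sum of counts S = 99 over n = 9 hours.
Posterior: Gamma(α+S, β+n) = Gamma(2.3+99, 2.5+9) = Gamma(101.3, 11.5).
Var = α/β² = 101.3/11.5² = 0.7660.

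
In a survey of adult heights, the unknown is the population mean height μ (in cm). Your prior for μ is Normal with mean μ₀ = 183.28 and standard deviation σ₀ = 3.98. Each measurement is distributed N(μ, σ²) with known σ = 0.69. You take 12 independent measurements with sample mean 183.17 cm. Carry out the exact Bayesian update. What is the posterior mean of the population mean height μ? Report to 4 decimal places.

For Normal data with known variance σ², a Normal(μ₀, σ₀²) prior on μ is conjugate. Posterior precision = 1/σ₀² + n/σ²; posterior mean is the precision-weighted average of μ₀ and x̄.
n·x̄ = 12·183.17 = 2198.04.
σ₀² = 3.98² = 15.8404, σ² = 0.69² = 0.4761; σ² + n·σ₀² = 0.4761 + 12·15.8404 = 190.5609.
Posterior mean = (μ₀/σ₀² + n·x̄/σ²)/(1/σ₀² + n/σ²) = (σ²·μ₀ + σ₀²·n·x̄)/(σ² + n·σ₀²) = (0.4761·183.28 + 15.8404·2198.04)/190.5609 = 34905.092424/190.5609 = 183.1703.

183.1703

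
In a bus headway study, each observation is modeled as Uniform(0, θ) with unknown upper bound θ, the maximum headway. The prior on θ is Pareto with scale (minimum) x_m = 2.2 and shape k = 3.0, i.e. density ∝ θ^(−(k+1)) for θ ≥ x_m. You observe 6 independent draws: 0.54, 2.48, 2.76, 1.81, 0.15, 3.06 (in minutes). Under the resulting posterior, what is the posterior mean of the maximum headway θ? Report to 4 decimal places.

3.4425

A Pareto(scale x_m, shape k) prior on the upper bound θ of Uniform(0, θ) is conjugate: posterior is Pareto(max(x_m, max xᵢ), k + n).
Sample maximum = 3.06; prior scale x_m = 2.2 → posterior scale = max = 3.06.
Posterior shape = 3.0 + 6 = 9.0.
E[θ|data] = k·x_m/(k−1) = 9.0·3.06/8.0 = 3.4425.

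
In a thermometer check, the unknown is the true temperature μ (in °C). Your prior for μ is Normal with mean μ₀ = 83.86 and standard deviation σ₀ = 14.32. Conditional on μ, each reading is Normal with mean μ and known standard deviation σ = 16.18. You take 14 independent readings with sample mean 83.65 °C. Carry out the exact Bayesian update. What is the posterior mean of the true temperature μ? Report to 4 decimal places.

For Normal data with known variance σ², a Normal(μ₀, σ₀²) prior on μ is conjugate. Posterior precision = 1/σ₀² + n/σ²; posterior mean is the precision-weighted average of μ₀ and x̄.
n·x̄ = 14·83.65 = 1171.1.
σ₀² = 14.32² = 205.0624, σ² = 16.18² = 261.7924; σ² + n·σ₀² = 261.7924 + 14·205.0624 = 3132.666.
Posterior mean = (μ₀/σ₀² + n·x̄/σ²)/(1/σ₀² + n/σ²) = (σ²·μ₀ + σ₀²·n·x̄)/(σ² + n·σ₀²) = (261.7924·83.86 + 205.0624·1171.1)/3132.666 = 262102.487304/3132.666 = 83.6675.

83.6675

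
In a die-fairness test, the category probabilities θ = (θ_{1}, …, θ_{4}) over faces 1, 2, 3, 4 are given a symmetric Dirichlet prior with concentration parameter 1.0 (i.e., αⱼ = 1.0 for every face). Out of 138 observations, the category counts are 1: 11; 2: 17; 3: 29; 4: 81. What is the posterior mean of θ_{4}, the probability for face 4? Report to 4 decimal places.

The Dirichlet prior is conjugate to the Multinomial likelihood: each posterior αⱼ = prior αⱼ + observed count nⱼ.
Posterior concentration: (12.0, 18.0, 30.0, 82.0), total = 142.0.
E[θ_{4}|data] = α_{4}/Σα = 82.0/142.0 = 0.5775.

0.5775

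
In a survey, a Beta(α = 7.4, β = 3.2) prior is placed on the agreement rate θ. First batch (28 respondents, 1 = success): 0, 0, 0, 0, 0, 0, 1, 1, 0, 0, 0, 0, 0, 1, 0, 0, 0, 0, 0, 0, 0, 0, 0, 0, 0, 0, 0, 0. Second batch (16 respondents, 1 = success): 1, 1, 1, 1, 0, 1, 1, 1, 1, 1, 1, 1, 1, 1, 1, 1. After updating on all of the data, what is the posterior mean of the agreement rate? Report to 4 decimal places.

0.4652

The Beta prior is conjugate to a Binomial/Bernoulli likelihood; the update adds successes to α and failures to β.
After batch 1: Beta(7.4+3, 3.2+25) = Beta(10.4, 28.2).
After batch 2: Beta(10.4+15, 28.2+1) = Beta(25.4, 29.2).
Posterior mean = α/(α+β) = 25.4/54.6 = 0.4652.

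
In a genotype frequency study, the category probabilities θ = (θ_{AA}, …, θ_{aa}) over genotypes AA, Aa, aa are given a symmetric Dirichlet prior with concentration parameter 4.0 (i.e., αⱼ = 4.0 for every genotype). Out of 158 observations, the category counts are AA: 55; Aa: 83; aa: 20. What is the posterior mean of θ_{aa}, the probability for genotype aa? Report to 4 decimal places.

The Dirichlet prior is conjugate to the Multinomial likelihood: each posterior αⱼ = prior αⱼ + observed count nⱼ.
Posterior concentration: (59.0, 87.0, 24.0), total = 170.0.
E[θ_{aa}|data] = α_{aa}/Σα = 24.0/170.0 = 0.1412.

0.1412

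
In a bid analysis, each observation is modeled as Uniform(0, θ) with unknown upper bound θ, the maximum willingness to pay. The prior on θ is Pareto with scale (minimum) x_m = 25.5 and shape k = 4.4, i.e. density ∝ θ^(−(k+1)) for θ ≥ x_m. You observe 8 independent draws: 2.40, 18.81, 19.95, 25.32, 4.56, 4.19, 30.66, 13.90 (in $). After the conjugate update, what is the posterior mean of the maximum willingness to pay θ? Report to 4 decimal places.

33.3495

A Pareto(scale x_m, shape k) prior on the upper bound θ of Uniform(0, θ) is conjugate: posterior is Pareto(max(x_m, max xᵢ), k + n).
Sample maximum = 30.66; prior scale x_m = 25.5 → posterior scale = max = 30.66.
Posterior shape = 4.4 + 8 = 12.4.
E[θ|data] = k·x_m/(k−1) = 12.4·30.66/11.4 = 33.3495.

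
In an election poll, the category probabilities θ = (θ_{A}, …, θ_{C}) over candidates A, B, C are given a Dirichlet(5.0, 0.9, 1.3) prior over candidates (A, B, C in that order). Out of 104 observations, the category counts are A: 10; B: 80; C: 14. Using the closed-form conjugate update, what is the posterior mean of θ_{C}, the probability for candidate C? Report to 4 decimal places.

0.1376

The Dirichlet prior is conjugate to the Multinomial likelihood: each posterior αⱼ = prior αⱼ + observed count nⱼ.
Posterior concentration: (15.0, 80.9, 15.3), total = 111.2.
E[θ_{C}|data] = α_{C}/Σα = 15.3/111.2 = 0.1376.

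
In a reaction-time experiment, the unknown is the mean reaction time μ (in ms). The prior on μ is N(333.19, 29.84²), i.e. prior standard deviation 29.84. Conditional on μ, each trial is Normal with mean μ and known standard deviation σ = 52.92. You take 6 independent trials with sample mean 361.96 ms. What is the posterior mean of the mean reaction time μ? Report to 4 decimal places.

For Normal data with known variance σ², a Normal(μ₀, σ₀²) prior on μ is conjugate. Posterior precision = 1/σ₀² + n/σ²; posterior mean is the precision-weighted average of μ₀ and x̄.
n·x̄ = 6·361.96 = 2171.76.
σ₀² = 29.84² = 890.4256, σ² = 52.92² = 2800.5264; σ² + n·σ₀² = 2800.5264 + 6·890.4256 = 8143.08.
Posterior mean = (μ₀/σ₀² + n·x̄/σ²)/(1/σ₀² + n/σ²) = (σ²·μ₀ + σ₀²·n·x̄)/(σ² + n·σ₀²) = (2800.5264·333.19 + 890.4256·2171.76)/8143.08 = 2866898.092272/8143.08 = 352.0656.

352.0656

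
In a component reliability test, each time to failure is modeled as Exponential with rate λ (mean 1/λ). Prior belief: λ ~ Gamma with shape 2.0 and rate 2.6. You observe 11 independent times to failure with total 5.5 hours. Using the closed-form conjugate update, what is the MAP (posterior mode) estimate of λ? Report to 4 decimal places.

1.4815

With a Gamma(shape α, rate β) prior on the exponential rate λ, the posterior after n observations with total T = Σxᵢ is Gamma(α+n, β+T).
Posterior: Gamma(2.0+11, 2.6+5.5) = Gamma(13.0, 8.1).
Mode = (α−1)/β = 1.4815.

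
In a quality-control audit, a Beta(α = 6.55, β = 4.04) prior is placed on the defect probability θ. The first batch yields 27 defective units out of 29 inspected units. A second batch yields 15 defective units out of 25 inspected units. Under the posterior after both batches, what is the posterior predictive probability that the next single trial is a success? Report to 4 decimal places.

0.7517

The Beta prior is conjugate to a Binomial/Bernoulli likelihood; the update adds successes to α and failures to β.
After batch 1: Beta(6.55+27, 4.04+2) = Beta(33.55, 6.04).
After batch 2: Beta(33.55+15, 6.04+10) = Beta(48.55, 16.04).
For a single future Bernoulli trial, P(success | data) = α/(α+β) = 0.7517.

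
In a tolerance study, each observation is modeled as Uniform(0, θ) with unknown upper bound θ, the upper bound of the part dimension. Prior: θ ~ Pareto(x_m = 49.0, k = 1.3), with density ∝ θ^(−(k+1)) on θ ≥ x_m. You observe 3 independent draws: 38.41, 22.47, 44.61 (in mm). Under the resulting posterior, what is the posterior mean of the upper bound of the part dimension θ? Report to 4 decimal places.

63.8485

A Pareto(scale x_m, shape k) prior on the upper bound θ of Uniform(0, θ) is conjugate: posterior is Pareto(max(x_m, max xᵢ), k + n).
Sample maximum = 44.61; prior scale x_m = 49.0 → posterior scale = max = 49.00.
Posterior shape = 1.3 + 3 = 4.3.
E[θ|data] = k·x_m/(k−1) = 4.3·49.00/3.3 = 63.8485.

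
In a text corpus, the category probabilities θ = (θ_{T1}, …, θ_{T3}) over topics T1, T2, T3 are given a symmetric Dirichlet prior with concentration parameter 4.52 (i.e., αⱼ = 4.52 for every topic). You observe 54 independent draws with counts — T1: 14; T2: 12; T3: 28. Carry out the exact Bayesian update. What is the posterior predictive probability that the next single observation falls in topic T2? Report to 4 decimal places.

The Dirichlet prior is conjugate to the Multinomial likelihood: each posterior αⱼ = prior αⱼ + observed count nⱼ.
Posterior concentration: (18.52, 16.52, 32.52), total = 67.56.
P(next = T2 | data) = α_{T2}/Σα = 0.2445.

0.2445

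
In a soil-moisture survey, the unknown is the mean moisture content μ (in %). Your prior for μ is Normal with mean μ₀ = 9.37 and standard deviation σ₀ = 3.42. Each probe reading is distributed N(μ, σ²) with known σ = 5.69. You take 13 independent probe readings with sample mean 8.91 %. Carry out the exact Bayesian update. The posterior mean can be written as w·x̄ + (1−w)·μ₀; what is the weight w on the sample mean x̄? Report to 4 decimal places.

For Normal data with known variance σ², a Normal(μ₀, σ₀²) prior on μ is conjugate. Posterior precision = 1/σ₀² + n/σ²; posterior mean is the precision-weighted average of μ₀ and x̄.
σ₀² = 3.42² = 11.6964, σ² = 5.69² = 32.3761. Prior precision 1/σ₀² = 1/11.6964; data precision n/σ² = 13/32.3761.
w = (n/σ²)/(1/σ₀² + n/σ²) = n·σ₀²/(σ² + n·σ₀²) = 13·11.6964/(32.3761 + 13·11.6964) = 152.0532/184.4293 = 0.8245.

0.8245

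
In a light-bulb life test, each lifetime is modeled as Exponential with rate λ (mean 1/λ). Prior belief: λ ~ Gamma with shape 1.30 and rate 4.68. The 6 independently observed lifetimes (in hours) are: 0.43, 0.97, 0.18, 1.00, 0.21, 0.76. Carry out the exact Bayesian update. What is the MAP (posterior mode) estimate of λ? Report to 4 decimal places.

0.7655

With a Gamma(shape α, rate β) prior on the exponential rate λ, the posterior after n observations with total T = Σxᵢ is Gamma(α+n, β+T).
Sum of observations T = 3.55 hours; n = 6.
Posterior: Gamma(1.30+6, 4.68+3.55) = Gamma(7.30, 8.23).
Mode = (α−1)/β = 0.7655.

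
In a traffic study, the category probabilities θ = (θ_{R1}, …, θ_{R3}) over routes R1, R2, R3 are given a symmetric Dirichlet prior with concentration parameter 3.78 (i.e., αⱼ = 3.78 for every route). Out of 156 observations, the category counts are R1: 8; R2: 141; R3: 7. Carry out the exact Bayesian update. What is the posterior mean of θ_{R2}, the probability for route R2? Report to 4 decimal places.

0.8652

The Dirichlet prior is conjugate to the Multinomial likelihood: each posterior αⱼ = prior αⱼ + observed count nⱼ.
Posterior concentration: (11.78, 144.78, 10.78), total = 167.34.
E[θ_{R2}|data] = α_{R2}/Σα = 144.78/167.34 = 0.8652.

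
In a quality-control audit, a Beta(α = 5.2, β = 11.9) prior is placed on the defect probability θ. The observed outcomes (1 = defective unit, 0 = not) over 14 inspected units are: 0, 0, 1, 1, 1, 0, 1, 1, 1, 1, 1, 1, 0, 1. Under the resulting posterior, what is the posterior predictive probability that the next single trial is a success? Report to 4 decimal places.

The Beta prior is conjugate to a Binomial/Bernoulli likelihood; the update adds successes to α and failures to β.
Posterior: Beta(α+k, β+n−k) = Beta(5.2+10, 11.9+4) = Beta(15.2, 15.9).
For a single future Bernoulli trial, P(success | data) = α/(α+β) = 0.4887.

0.4887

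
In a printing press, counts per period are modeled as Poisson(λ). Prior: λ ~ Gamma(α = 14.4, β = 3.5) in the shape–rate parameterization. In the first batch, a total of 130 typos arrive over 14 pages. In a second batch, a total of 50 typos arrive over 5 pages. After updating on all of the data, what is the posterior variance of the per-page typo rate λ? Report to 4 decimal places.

With a Gamma(shape α, rate β) prior, the Poisson likelihood is conjugate: the posterior is Gamma(α + ΣXᵢ, β + n).
After batch 1: Gamma(α+S, β+n) = Gamma(14.4+130, 3.5+14) = Gamma(144.4, 17.5).
After batch 2: Gamma(α+S, β+n) = Gamma(144.4+50, 17.5+5) = Gamma(194.4, 22.5).
Var = α/β² = 194.4/22.5² = 0.3840.

0.3840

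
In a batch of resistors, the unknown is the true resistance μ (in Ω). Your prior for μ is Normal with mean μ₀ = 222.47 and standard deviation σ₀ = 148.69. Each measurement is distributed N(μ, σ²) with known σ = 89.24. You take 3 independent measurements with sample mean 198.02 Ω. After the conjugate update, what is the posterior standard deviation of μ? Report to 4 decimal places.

For Normal data with known variance σ², a Normal(μ₀, σ₀²) prior on μ is conjugate. Posterior precision = 1/σ₀² + n/σ²; posterior mean is the precision-weighted average of μ₀ and x̄.
σ₀² = 148.69² = 22108.7161, σ² = 89.24² = 7963.7776; σ² + n·σ₀² = 7963.7776 + 3·22108.7161 = 74289.9259.
Posterior precision = 1/σ₀² + n/σ² = 1/22108.7161 + 3/7963.7776 = (σ² + n·σ₀²)/(σ₀²σ²) = 74289.9259/(22108.7161·7963.7776); posterior variance σₙ² = σ₀²σ²/(σ² + n·σ₀²) = 22108.7161·7963.7776/74289.9259 = 2370.023875.
Posterior SD = √σₙ² = √(22108.7161·7963.7776/74289.9259) = 48.6829.

48.6829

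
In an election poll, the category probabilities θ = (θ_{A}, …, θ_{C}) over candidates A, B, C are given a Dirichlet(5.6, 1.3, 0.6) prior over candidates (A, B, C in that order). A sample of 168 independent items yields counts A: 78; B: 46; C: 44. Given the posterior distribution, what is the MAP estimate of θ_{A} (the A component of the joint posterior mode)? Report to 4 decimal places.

The Dirichlet prior is conjugate to the Multinomial likelihood: each posterior αⱼ = prior αⱼ + observed count nⱼ.
Posterior concentration: (83.6, 47.3, 44.6), total = 175.5.
Joint mode component: (α_{A}−1)/(Σα−K) = 82.6/172.5 = 0.4788.

0.4788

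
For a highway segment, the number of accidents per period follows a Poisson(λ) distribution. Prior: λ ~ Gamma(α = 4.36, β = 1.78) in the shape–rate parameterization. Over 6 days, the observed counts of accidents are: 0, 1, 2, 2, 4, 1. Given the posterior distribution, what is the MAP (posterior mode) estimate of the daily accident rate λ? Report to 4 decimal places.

With a Gamma(shape α, rate β) prior, the Poisson likelihood is conjugate: the posterior is Gamma(α + ΣXᵢ, β + n).
Sum of counts S = 10 over n = 6 days.
Posterior: Gamma(α+S, β+n) = Gamma(4.36+10, 1.78+6) = Gamma(14.36, 7.78).
Mode of Gamma(α,β) for α≥1 is (α−1)/β = 13.36/7.78 = 1.7172.

1.7172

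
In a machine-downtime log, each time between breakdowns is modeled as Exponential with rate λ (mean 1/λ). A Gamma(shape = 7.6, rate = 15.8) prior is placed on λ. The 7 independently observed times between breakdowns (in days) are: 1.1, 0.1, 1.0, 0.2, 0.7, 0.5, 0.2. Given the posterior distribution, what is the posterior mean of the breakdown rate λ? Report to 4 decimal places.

0.7449

With a Gamma(shape α, rate β) prior on the exponential rate λ, the posterior after n observations with total T = Σxᵢ is Gamma(α+n, β+T).
Sum of observations T = 3.8 days; n = 7.
Posterior: Gamma(7.6+7, 15.8+3.8) = Gamma(14.6, 19.6).
Posterior mean of λ = α/β = 14.6/19.6 = 0.7449.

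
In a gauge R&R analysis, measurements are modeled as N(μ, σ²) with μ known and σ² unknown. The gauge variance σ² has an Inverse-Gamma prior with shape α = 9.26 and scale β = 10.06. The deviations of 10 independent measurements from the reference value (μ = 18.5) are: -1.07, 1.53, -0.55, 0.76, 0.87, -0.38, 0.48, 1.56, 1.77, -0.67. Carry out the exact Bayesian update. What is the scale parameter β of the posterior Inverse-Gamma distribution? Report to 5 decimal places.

15.81650

With known mean μ and an Inverse-Gamma(α, β) prior on σ², the Normal likelihood is conjugate: posterior is Inv-Gamma(α + n/2, β + Σ(xᵢ−μ)²/2).
Σ(xᵢ−μ)² = (-1.07)² + (1.53)² + (-0.55)² + (0.76)² + (0.87)² + (-0.38)² + (0.48)² + (1.56)² + (1.77)² + (-0.67)² = 11.5130.
Posterior: Inv-Gamma(9.26 + 10/2, 10.06 + 11.5130/2) = Inv-Gamma(14.26, 15.81650).
Posterior β = 15.81650.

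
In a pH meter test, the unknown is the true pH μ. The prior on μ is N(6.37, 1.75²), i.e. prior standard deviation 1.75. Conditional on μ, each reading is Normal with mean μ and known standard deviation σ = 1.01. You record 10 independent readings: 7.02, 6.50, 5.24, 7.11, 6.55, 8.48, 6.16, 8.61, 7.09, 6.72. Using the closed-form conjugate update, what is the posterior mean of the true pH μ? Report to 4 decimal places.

6.9294

For Normal data with known variance σ², a Normal(μ₀, σ₀²) prior on μ is conjugate. Posterior precision = 1/σ₀² + n/σ²; posterior mean is the precision-weighted average of μ₀ and x̄.
Σxᵢ = 7.02 + 6.50 + 5.24 + 7.11 + 6.55 + 8.48 + 6.16 + 8.61 + 7.09 + 6.72 = 69.48, so n·x̄ = 69.48.
σ₀² = 1.75² = 3.0625, σ² = 1.01² = 1.0201; σ² + n·σ₀² = 1.0201 + 10·3.0625 = 31.6451.
Posterior mean = (μ₀/σ₀² + n·x̄/σ²)/(1/σ₀² + n/σ²) = (σ²·μ₀ + σ₀²·n·x̄)/(σ² + n·σ₀²) = (1.0201·6.37 + 3.0625·69.48)/31.6451 = 219.280537/31.6451 = 6.9294.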